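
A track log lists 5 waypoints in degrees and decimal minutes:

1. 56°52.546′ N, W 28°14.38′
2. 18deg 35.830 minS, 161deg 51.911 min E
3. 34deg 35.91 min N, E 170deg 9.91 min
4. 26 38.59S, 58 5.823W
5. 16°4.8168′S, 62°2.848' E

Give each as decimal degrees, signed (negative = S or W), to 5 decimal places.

Point 1:
  φ: 56 + 52.546/60 = 56.875767
  N ⇒ keep positive
  λ: 28 + 14.38/60 = 28.239667
  W → negative
Point 2:
  φ: 18 + 35.83/60 = 18.597167
  S → negative
  Lon: 51.911′ = 0.865183°; total 161.865183
  E ⇒ keep positive
Point 3:
  Latitude: 34 + 35.91/60 = 34.598500
  N ⇒ keep positive
  Longitude: 9.91′ = 0.165167°; total 170.165167
  E ⇒ keep positive
Point 4:
  φ: 26 + 38.59/60 = 26.643167
  S → negative
  Longitude: 5.823′ = 0.097050°; total 58.097050
  W → negative
Point 5:
  φ: 16 + 4.8168/60 = 16.080280
  S → negative
  Longitude: 2.848′ = 0.047467°; total 62.047467
  E ⇒ keep positive

1. 56.87577, -28.23967
2. -18.59717, 161.86518
3. 34.59850, 170.16517
4. -26.64317, -58.09705
5. -16.08028, 62.04747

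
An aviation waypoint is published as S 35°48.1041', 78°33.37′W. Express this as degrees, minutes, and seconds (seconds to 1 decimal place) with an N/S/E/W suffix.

Lat: 48.10410′ → 48′ and 0.10410 × 60 = 6.246″
Lon: fractional minutes 0.37000 × 60 = 22.200″

35°48′6.2″ S, 78°33′22.2″ W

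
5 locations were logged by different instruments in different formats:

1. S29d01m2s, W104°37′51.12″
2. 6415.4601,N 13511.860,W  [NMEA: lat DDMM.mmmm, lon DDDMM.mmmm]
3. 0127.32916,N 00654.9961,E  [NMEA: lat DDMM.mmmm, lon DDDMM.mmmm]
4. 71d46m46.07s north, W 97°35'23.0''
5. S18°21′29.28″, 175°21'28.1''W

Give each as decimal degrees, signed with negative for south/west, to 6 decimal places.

1. -29.017222, -104.630867
2. 64.257668, -135.197667
3. 1.455486, 6.916602
4. 71.779464, -97.589722
5. -18.358133, -175.357806

Point 1:
  φ: 29 + 1/60 + 2/3600 = 29.0172222
  S → negative
  λ: 104 + 37/60 + 51.12/3600 = 104.6308667
  W → negative
Point 2:
  φ: split at 2 digits → 64° and 15.4601′; 64 + 15.4601/60 = 64.2576683
  N → positive
  λ: split at 3 digits → 135° and 11.86′; 135 + 11.86/60 = 135.1976667
  W → negative
Point 3:
  Lat: split at 2 digits → 01° and 27.32916′; 1 + 27.32916/60 = 1.4554860
  N → positive
  Longitude: degrees = first 3 digits = 6, minutes = 54.9961; 6 + 54.9961/60 = 6.9166017
  E ⇒ keep positive
Point 4:
  Lat: 71 + 46/60 + 46.07/3600 = 71.7794639
  N → positive
  Lon: 97 + 35/60 + 23/3600 = 97.5897222
  hemisphere W, so the sign is −
Point 5:
  φ: 18° + 21/60 + 29.28/3600 = 18 + 0.350000 + 0.008133 = 18.3581333
  S → negative
  Lon: 21′ + 28.1″ = 21.46833′; 175 + 21.46833/60 = 175.3578056
  W → negative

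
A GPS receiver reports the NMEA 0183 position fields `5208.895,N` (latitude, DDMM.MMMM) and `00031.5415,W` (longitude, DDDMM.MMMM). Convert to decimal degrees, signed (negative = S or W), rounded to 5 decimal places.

52.14825, -0.52569

φ: degrees = first 2 digits = 52, minutes = 8.895; 52 + 8.895/60 = 52.148250
N ⇒ keep positive
Longitude: split at 3 digits → 000° and 31.5415′; 0 + 31.5415/60 = 0.525692
hemisphere W, so the sign is −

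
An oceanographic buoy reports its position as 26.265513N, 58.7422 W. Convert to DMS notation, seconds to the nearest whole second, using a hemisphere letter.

φ: 0.265513 × 60 = 15.93078′ → 15′, remainder × 60 = 55.85″
Lon: 0.742200° → 44.53200′; 0.53200 × 60 = 31.92″

26°15′56″ N, 58°44′32″ W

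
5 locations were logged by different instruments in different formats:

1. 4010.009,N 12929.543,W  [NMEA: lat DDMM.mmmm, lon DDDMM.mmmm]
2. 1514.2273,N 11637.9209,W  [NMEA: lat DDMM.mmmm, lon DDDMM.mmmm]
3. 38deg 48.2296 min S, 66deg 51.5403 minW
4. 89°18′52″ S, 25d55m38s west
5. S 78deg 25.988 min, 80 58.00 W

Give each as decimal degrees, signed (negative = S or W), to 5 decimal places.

1. 40.16682, -129.49238
2. 15.23712, -116.63202
3. -38.80383, -66.85901
4. -89.31444, -25.92722
5. -78.43313, -80.96667

Point 1:
  Lat: degrees = first 2 digits = 40, minutes = 10.009; 40 + 10.009/60 = 40.166817
  N ⇒ keep positive
  Lon: degrees = first 3 digits = 129, minutes = 29.543; 129 + 29.543/60 = 129.492383
  W → negative
Point 2:
  Lat: degrees = first 2 digits = 15, minutes = 14.2273; 15 + 14.2273/60 = 15.237122
  N ⇒ keep positive
  Lon: degrees = first 3 digits = 116, minutes = 37.9209; 116 + 37.9209/60 = 116.632015
  W → negative
Point 3:
  φ: 38 + 48.2296/60 = 38.803827
  hemisphere S, so the sign is −
  Longitude: 51.5403′ = 0.859005°; total 66.859005
  hemisphere W, so the sign is −
Point 4:
  φ: 18′ + 52″ = 18.86667′; 89 + 18.86667/60 = 89.314444
  S ⇒ negate
  λ: 25° + 55/60 + 38/3600 = 25 + 0.916667 + 0.010556 = 25.927222
  hemisphere W, so the sign is −
Point 5:
  Lat: 78 + 25.988/60 = 78.433133
  S → negative
  Lon: 80 + 58/60 = 80.966667
  W → negative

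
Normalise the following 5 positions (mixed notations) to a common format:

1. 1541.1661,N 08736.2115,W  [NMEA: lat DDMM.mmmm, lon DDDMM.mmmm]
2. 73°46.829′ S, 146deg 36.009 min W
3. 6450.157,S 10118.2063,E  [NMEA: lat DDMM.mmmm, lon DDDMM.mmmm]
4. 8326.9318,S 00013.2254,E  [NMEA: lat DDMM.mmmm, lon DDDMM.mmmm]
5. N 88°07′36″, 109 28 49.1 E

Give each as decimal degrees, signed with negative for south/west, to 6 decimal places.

Point 1:
  Latitude: degrees = first 2 digits = 15, minutes = 41.1661; 15 + 41.1661/60 = 15.6861017
  N ⇒ keep positive
  λ: split at 3 digits → 087° and 36.2115′; 87 + 36.2115/60 = 87.6035250
  hemisphere W, so the sign is −
Point 2:
  φ: 73 + 46.829/60 = 73.7804833
  S ⇒ negate
  Longitude: 146 + 36.009/60 = 146.6001500
  hemisphere W, so the sign is −
Point 3:
  Latitude: split at 2 digits → 64° and 50.157′; 64 + 50.157/60 = 64.8359500
  hemisphere S, so the sign is −
  Longitude: degrees = first 3 digits = 101, minutes = 18.2063; 101 + 18.2063/60 = 101.3034383
  E ⇒ keep positive
Point 4:
  Latitude: degrees = first 2 digits = 83, minutes = 26.9318; 83 + 26.9318/60 = 83.4488633
  S → negative
  Longitude: degrees = first 3 digits = 0, minutes = 13.2254; 0 + 13.2254/60 = 0.2204233
  E ⇒ keep positive
Point 5:
  Latitude: 88° + 7/60 + 36/3600 = 88 + 0.116667 + 0.010000 = 88.1266667
  N → positive
  Longitude: 109° + 28/60 + 49.1/3600 = 109 + 0.466667 + 0.013639 = 109.4803056
  E ⇒ keep positive

1. 15.686102, -87.603525
2. -73.780483, -146.600150
3. -64.835950, 101.303438
4. -83.448863, 0.220423
5. 88.126667, 109.480306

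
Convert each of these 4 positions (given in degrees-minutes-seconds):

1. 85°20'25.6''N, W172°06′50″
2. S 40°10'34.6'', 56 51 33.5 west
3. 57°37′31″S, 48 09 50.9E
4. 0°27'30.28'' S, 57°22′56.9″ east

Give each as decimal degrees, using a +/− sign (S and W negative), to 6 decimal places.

Point 1:
  Lat: 85° + 20/60 + 25.6/3600 = 85 + 0.333333 + 0.007111 = 85.3404444
  N → positive
  Lon: 172 + 6/60 + 50/3600 = 172.1138889
  hemisphere W, so the sign is −
Point 2:
  Lat: 40° + 10/60 + 34.6/3600 = 40 + 0.166667 + 0.009611 = 40.1762778
  hemisphere S, so the sign is −
  Longitude: 56° + 51/60 + 33.5/3600 = 56 + 0.850000 + 0.009306 = 56.8593056
  hemisphere W, so the sign is −
Point 3:
  Latitude: 57 + 37/60 + 31/3600 = 57.6252778
  S ⇒ negate
  Longitude: 48° + 9/60 + 50.9/3600 = 48 + 0.150000 + 0.014139 = 48.1641389
  E → positive
Point 4:
  φ: 27′ + 30.28″ = 27.50467′; 0 + 27.50467/60 = 0.4584111
  S ⇒ negate
  Lon: 22′ + 56.9″ = 22.94833′; 57 + 22.94833/60 = 57.3824722
  E → positive

1. 85.340444, -172.113889
2. -40.176278, -56.859306
3. -57.625278, 48.164139
4. -0.458411, 57.382472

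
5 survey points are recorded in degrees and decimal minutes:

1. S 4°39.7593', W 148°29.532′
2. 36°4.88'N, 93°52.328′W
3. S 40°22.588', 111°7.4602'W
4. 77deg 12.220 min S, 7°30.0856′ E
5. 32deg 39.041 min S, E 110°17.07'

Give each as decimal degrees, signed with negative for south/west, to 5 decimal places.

1. -4.66266, -148.49220
2. 36.08133, -93.87213
3. -40.37647, -111.12434
4. -77.20367, 7.50143
5. -32.65068, 110.28450

Point 1:
  Lat: 39.7593′ = 0.662655°; total 4.662655
  S → negative
  Longitude: 148 + 29.532/60 = 148.492200
  W → negative
Point 2:
  Latitude: 36 + 4.88/60 = 36.081333
  N → positive
  λ: 93 + 52.328/60 = 93.872133
  W → negative
Point 3:
  Lat: 40 + 22.588/60 = 40.376467
  hemisphere S, so the sign is −
  Lon: 7.4602′ = 0.124337°; total 111.124337
  hemisphere W, so the sign is −
Point 4:
  Lat: 77 + 12.22/60 = 77.203667
  S → negative
  λ: 7 + 30.0856/60 = 7.501427
  E ⇒ keep positive
Point 5:
  Lat: 32 + 39.041/60 = 32.650683
  hemisphere S, so the sign is −
  λ: 110 + 17.07/60 = 110.284500
  E ⇒ keep positive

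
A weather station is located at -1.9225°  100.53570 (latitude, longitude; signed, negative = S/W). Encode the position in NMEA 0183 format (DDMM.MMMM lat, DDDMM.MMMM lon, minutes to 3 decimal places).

0155.350,S / 10032.142,E

Latitude is negative → S; |value| = 1.922500
Lat: 1° + 0.922500 × 60 = 1° 55.35000′
λ: 100° + 0.535700 × 60 = 100° 32.14200′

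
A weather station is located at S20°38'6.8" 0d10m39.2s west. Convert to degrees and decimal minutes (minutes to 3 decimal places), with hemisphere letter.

20° 38.113′ S, 0° 10.653′ W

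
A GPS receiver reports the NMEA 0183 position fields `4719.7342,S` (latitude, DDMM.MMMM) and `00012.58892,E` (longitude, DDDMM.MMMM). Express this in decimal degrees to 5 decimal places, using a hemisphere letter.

Latitude: split at 2 digits → 47° and 19.7342′; 47 + 19.7342/60 = 47.328903
Longitude: degrees = first 3 digits = 0, minutes = 12.58892; 0 + 12.58892/60 = 0.209815

47.32890° S, 0.20982° E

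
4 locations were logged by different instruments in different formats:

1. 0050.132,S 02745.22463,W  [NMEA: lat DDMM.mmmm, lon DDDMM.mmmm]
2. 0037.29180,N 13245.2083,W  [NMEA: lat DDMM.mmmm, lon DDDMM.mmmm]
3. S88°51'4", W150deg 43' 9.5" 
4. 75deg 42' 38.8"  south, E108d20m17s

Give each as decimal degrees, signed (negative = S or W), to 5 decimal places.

1. -0.83553, -27.75374
2. 0.62153, -132.75347
3. -88.85111, -150.71931
4. -75.71078, 108.33806

Point 1:
  Latitude: split at 2 digits → 00° and 50.132′; 0 + 50.132/60 = 0.835533
  hemisphere S, so the sign is −
  λ: degrees = first 3 digits = 27, minutes = 45.22463; 27 + 45.22463/60 = 27.753744
  W → negative
Point 2:
  Lat: degrees = first 2 digits = 0, minutes = 37.2918; 0 + 37.2918/60 = 0.621530
  N → positive
  Lon: split at 3 digits → 132° and 45.2083′; 132 + 45.2083/60 = 132.753472
  W → negative
Point 3:
  Latitude: 88° + 51/60 + 4/3600 = 88 + 0.850000 + 0.001111 = 88.851111
  S ⇒ negate
  Lon: 150 + 43/60 + 9.5/3600 = 150.719306
  W → negative
Point 4:
  Lat: 75° + 42/60 + 38.8/3600 = 75 + 0.700000 + 0.010778 = 75.710778
  hemisphere S, so the sign is −
  λ: 20′ + 17″ = 20.28333′; 108 + 20.28333/60 = 108.338056
  E ⇒ keep positive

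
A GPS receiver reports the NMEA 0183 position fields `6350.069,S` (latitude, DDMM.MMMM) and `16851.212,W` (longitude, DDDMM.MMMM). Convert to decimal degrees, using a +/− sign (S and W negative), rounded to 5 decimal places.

Lat: split at 2 digits → 63° and 50.069′; 63 + 50.069/60 = 63.834483
hemisphere S, so the sign is −
Longitude: split at 3 digits → 168° and 51.212′; 168 + 51.212/60 = 168.853533
W → negative

-63.83448, -168.85353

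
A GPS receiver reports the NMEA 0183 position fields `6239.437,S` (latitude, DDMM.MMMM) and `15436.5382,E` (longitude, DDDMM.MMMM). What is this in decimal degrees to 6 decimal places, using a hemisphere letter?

Lat: split at 2 digits → 62° and 39.437′; 62 + 39.437/60 = 62.6572833
λ: split at 3 digits → 154° and 36.5382′; 154 + 36.5382/60 = 154.6089700

62.657283° S, 154.608970° E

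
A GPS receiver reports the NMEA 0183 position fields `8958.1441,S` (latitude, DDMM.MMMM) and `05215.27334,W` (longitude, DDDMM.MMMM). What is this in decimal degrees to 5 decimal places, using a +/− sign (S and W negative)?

-89.96907, -52.25456

Latitude: split at 2 digits → 89° and 58.1441′; 89 + 58.1441/60 = 89.969068
S ⇒ negate
Longitude: split at 3 digits → 052° and 15.27334′; 52 + 15.27334/60 = 52.254556
W ⇒ negate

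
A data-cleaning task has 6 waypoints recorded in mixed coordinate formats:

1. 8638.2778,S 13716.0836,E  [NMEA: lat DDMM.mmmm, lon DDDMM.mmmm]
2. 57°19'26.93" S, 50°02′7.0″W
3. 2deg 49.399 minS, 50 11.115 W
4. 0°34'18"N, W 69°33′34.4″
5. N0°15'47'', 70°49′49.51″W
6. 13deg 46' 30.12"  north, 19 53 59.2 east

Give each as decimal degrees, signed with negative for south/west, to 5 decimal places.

1. -86.63796, 137.26806
2. -57.32415, -50.03528
3. -2.82332, -50.18525
4. 0.57167, -69.55956
5. 0.26306, -70.83042
6. 13.77503, 19.89978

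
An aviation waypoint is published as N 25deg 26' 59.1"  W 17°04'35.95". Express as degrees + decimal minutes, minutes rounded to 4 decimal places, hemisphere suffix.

Lat: seconds/60 = 0.98500; minutes = 26 + 0.98500 = 26.985000
λ: seconds/60 = 0.59917; minutes = 4 + 0.59917 = 4.599167

25° 26.9850′ N, 17° 4.5992′ W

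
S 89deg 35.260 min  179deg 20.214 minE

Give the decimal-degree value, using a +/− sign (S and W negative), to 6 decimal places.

-89.587667, 179.336900

Lat: 89 + 35.26/60 = 89.5876667
S → negative
Longitude: 179 + 20.214/60 = 179.3369000
E → positive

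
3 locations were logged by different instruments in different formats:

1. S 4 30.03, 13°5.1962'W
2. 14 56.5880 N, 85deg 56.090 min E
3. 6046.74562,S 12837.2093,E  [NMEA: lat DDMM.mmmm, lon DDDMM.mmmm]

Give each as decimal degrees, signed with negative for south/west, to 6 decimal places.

Point 1:
  Lat: 30.03′ = 0.500500°; total 4.5005000
  S ⇒ negate
  Longitude: 5.1962′ = 0.086603°; total 13.0866033
  W ⇒ negate
Point 2:
  φ: 56.588′ = 0.943133°; total 14.9431333
  N → positive
  Longitude: 56.09′ = 0.934833°; total 85.9348333
  E → positive
Point 3:
  Lat: split at 2 digits → 60° and 46.74562′; 60 + 46.74562/60 = 60.7790937
  S ⇒ negate
  Longitude: split at 3 digits → 128° and 37.2093′; 128 + 37.2093/60 = 128.6201550
  E → positive

1. -4.500500, -13.086603
2. 14.943133, 85.934833
3. -60.779094, 128.620155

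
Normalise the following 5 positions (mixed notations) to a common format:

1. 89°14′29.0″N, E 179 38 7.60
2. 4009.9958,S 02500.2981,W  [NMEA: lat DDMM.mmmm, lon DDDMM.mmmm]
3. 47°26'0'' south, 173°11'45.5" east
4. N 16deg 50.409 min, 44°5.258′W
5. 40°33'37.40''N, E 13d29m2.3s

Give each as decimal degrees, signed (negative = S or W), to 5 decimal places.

Point 1:
  φ: 14′ + 29″ = 14.48333′; 89 + 14.48333/60 = 89.241389
  N → positive
  Longitude: 179 + 38/60 + 7.6/3600 = 179.635444
  E ⇒ keep positive
Point 2:
  Latitude: degrees = first 2 digits = 40, minutes = 9.9958; 40 + 9.9958/60 = 40.166597
  S → negative
  Lon: split at 3 digits → 025° and 0.2981′; 25 + 0.2981/60 = 25.004968
  W ⇒ negate
Point 3:
  φ: 47° + 26/60 + 0/3600 = 47 + 0.433333 + 0.000000 = 47.433333
  hemisphere S, so the sign is −
  Lon: 11′ + 45.5″ = 11.75833′; 173 + 11.75833/60 = 173.195972
  E ⇒ keep positive
Point 4:
  Lat: 50.409′ = 0.840150°; total 16.840150
  N → positive
  Lon: 5.258′ = 0.087633°; total 44.087633
  W → negative
Point 5:
  φ: 33′ + 37.4″ = 33.62333′; 40 + 33.62333/60 = 40.560389
  N → positive
  λ: 29′ + 2.3″ = 29.03833′; 13 + 29.03833/60 = 13.483972
  E → positive

1. 89.24139, 179.63544
2. -40.16660, -25.00497
3. -47.43333, 173.19597
4. 16.84015, -44.08763
5. 40.56039, 13.48397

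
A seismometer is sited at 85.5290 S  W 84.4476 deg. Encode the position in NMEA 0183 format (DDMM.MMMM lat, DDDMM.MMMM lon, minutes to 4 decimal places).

8531.7400,S / 08426.8560,W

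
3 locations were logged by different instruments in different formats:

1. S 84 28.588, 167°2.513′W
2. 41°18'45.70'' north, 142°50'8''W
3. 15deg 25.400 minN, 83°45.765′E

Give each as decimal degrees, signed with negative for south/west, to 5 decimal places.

1. -84.47647, -167.04188
2. 41.31269, -142.83556
3. 15.42333, 83.76275

Point 1:
  Latitude: 28.588′ = 0.476467°; total 84.476467
  hemisphere S, so the sign is −
  Longitude: 2.513′ = 0.041883°; total 167.041883
  hemisphere W, so the sign is −
Point 2:
  Lat: 41 + 18/60 + 45.7/3600 = 41.312694
  N ⇒ keep positive
  Longitude: 142 + 50/60 + 8/3600 = 142.835556
  hemisphere W, so the sign is −
Point 3:
  φ: 15 + 25.4/60 = 15.423333
  N → positive
  Lon: 45.765′ = 0.762750°; total 83.762750
  E ⇒ keep positive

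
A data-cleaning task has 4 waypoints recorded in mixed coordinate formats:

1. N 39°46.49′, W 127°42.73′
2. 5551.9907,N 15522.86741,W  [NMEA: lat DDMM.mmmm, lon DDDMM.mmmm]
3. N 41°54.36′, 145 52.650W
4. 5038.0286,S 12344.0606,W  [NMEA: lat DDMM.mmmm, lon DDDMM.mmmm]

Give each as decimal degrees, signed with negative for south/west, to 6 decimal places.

1. 39.774833, -127.712167
2. 55.866512, -155.381124
3. 41.906000, -145.877500
4. -50.633810, -123.734343

Point 1:
  Lat: 46.49′ = 0.774833°; total 39.7748333
  N ⇒ keep positive
  Lon: 42.73′ = 0.712167°; total 127.7121667
  hemisphere W, so the sign is −
Point 2:
  Lat: degrees = first 2 digits = 55, minutes = 51.9907; 55 + 51.9907/60 = 55.8665117
  N ⇒ keep positive
  Lon: degrees = first 3 digits = 155, minutes = 22.86741; 155 + 22.86741/60 = 155.3811235
  hemisphere W, so the sign is −
Point 3:
  φ: 41 + 54.36/60 = 41.9060000
  N → positive
  Lon: 145 + 52.65/60 = 145.8775000
  W → negative
Point 4:
  Latitude: degrees = first 2 digits = 50, minutes = 38.0286; 50 + 38.0286/60 = 50.6338100
  hemisphere S, so the sign is −
  Longitude: degrees = first 3 digits = 123, minutes = 44.0606; 123 + 44.0606/60 = 123.7343433
  W ⇒ negate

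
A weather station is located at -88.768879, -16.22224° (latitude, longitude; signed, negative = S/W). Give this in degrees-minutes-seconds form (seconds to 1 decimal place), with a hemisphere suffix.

Latitude is negative → S; |value| = 88.768879
φ: 0.768879 × 60 = 46.13274′ → 46′, remainder × 60 = 7.964″
Longitude is negative → W; |value| = 16.222240
Longitude: whole degrees 16; 13.33440′ → 13′ and 20.064″

88°46′8.0″ S, 16°13′20.1″ W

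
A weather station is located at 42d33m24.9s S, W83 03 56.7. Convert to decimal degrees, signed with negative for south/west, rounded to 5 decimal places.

-42.55692, -83.06575

Lat: 42° + 33/60 + 24.9/3600 = 42 + 0.550000 + 0.006917 = 42.556917
hemisphere S, so the sign is −
λ: 83° + 3/60 + 56.7/3600 = 83 + 0.050000 + 0.015750 = 83.065750
W → negative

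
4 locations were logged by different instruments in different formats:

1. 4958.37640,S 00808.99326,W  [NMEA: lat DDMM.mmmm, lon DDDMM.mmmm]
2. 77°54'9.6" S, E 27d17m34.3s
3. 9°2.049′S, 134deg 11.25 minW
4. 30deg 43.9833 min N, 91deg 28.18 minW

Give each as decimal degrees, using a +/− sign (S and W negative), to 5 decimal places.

1. -49.97294, -8.14989
2. -77.90267, 27.29286
3. -9.03415, -134.18750
4. 30.73306, -91.46967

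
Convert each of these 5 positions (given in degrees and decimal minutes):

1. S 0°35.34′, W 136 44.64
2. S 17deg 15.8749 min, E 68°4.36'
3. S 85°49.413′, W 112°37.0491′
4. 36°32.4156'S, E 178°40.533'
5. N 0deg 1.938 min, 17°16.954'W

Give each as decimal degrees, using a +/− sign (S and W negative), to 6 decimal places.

Point 1:
  φ: 0 + 35.34/60 = 0.5890000
  S → negative
  Lon: 136 + 44.64/60 = 136.7440000
  W ⇒ negate
Point 2:
  Latitude: 15.8749′ = 0.264582°; total 17.2645817
  S ⇒ negate
  λ: 4.36′ = 0.072667°; total 68.0726667
  E ⇒ keep positive
Point 3:
  Latitude: 49.413′ = 0.823550°; total 85.8235500
  hemisphere S, so the sign is −
  Longitude: 37.0491′ = 0.617485°; total 112.6174850
  W → negative
Point 4:
  φ: 32.4156′ = 0.540260°; total 36.5402600
  hemisphere S, so the sign is −
  Longitude: 40.533′ = 0.675550°; total 178.6755500
  E → positive
Point 5:
  Lat: 0 + 1.938/60 = 0.0323000
  N ⇒ keep positive
  Lon: 16.954′ = 0.282567°; total 17.2825667
  hemisphere W, so the sign is −

1. -0.589000, -136.744000
2. -17.264582, 68.072667
3. -85.823550, -112.617485
4. -36.540260, 178.675550
5. 0.032300, -17.282567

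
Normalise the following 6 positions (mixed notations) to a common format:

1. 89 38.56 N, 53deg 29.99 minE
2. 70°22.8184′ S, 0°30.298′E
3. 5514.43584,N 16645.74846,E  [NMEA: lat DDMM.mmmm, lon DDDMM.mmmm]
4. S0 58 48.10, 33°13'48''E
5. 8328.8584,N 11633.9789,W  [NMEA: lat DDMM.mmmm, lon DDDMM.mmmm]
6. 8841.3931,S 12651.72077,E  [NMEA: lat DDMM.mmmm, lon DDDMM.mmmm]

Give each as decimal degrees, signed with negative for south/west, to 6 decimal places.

1. 89.642667, 53.499833
2. -70.380307, 0.504967
3. 55.240597, 166.762474
4. -0.980028, 33.230000
5. 83.480973, -116.566315
6. -88.689885, 126.862013

Point 1:
  Lat: 89 + 38.56/60 = 89.6426667
  N → positive
  Lon: 53 + 29.99/60 = 53.4998333
  E → positive
Point 2:
  Lat: 22.8184′ = 0.380307°; total 70.3803067
  S ⇒ negate
  Lon: 30.298′ = 0.504967°; total 0.5049667
  E ⇒ keep positive
Point 3:
  Lat: split at 2 digits → 55° and 14.43584′; 55 + 14.43584/60 = 55.2405973
  N → positive
  Longitude: degrees = first 3 digits = 166, minutes = 45.74846; 166 + 45.74846/60 = 166.7624743
  E → positive
Point 4:
  Latitude: 0 + 58/60 + 48.1/3600 = 0.9800278
  S ⇒ negate
  λ: 33 + 13/60 + 48/3600 = 33.2300000
  E ⇒ keep positive
Point 5:
  Latitude: degrees = first 2 digits = 83, minutes = 28.8584; 83 + 28.8584/60 = 83.4809733
  N → positive
  λ: degrees = first 3 digits = 116, minutes = 33.9789; 116 + 33.9789/60 = 116.5663150
  W → negative
Point 6:
  Lat: split at 2 digits → 88° and 41.3931′; 88 + 41.3931/60 = 88.6898850
  hemisphere S, so the sign is −
  Longitude: degrees = first 3 digits = 126, minutes = 51.72077; 126 + 51.72077/60 = 126.8620128
  E → positive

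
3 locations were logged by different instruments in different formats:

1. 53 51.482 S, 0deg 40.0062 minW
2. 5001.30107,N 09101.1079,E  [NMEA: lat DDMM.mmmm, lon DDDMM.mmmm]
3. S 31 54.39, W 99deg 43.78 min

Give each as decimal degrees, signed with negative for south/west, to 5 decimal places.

1. -53.85803, -0.66677
2. 50.02168, 91.01847
3. -31.90650, -99.72967

Point 1:
  Lat: 51.482′ = 0.858033°; total 53.858033
  S ⇒ negate
  Lon: 40.0062′ = 0.666770°; total 0.666770
  W ⇒ negate
Point 2:
  φ: degrees = first 2 digits = 50, minutes = 1.30107; 50 + 1.30107/60 = 50.021685
  N ⇒ keep positive
  Longitude: split at 3 digits → 091° and 1.1079′; 91 + 1.1079/60 = 91.018465
  E → positive
Point 3:
  φ: 31 + 54.39/60 = 31.906500
  S → negative
  Lon: 43.78′ = 0.729667°; total 99.729667
  W ⇒ negate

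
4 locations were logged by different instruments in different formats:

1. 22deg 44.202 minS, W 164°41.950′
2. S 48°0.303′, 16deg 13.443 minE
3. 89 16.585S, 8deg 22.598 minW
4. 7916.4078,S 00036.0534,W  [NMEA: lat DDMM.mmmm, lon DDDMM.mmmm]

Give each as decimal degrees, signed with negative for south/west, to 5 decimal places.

1. -22.73670, -164.69917
2. -48.00505, 16.22405
3. -89.27642, -8.37663
4. -79.27346, -0.60089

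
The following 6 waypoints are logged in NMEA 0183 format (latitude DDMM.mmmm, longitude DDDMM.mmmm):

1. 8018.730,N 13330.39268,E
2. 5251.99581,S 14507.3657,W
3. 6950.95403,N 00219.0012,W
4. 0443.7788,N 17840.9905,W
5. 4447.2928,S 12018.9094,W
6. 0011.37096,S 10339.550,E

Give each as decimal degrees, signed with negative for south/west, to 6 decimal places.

Point 1:
  Lat: degrees = first 2 digits = 80, minutes = 18.73; 80 + 18.73/60 = 80.3121667
  N → positive
  λ: split at 3 digits → 133° and 30.39268′; 133 + 30.39268/60 = 133.5065447
  E → positive
Point 2:
  φ: split at 2 digits → 52° and 51.99581′; 52 + 51.99581/60 = 52.8665968
  hemisphere S, so the sign is −
  λ: split at 3 digits → 145° and 7.3657′; 145 + 7.3657/60 = 145.1227617
  W → negative
Point 3:
  Latitude: degrees = first 2 digits = 69, minutes = 50.95403; 69 + 50.95403/60 = 69.8492338
  N ⇒ keep positive
  Lon: split at 3 digits → 002° and 19.0012′; 2 + 19.0012/60 = 2.3166867
  W ⇒ negate
Point 4:
  φ: split at 2 digits → 04° and 43.7788′; 4 + 43.7788/60 = 4.7296467
  N → positive
  λ: degrees = first 3 digits = 178, minutes = 40.9905; 178 + 40.9905/60 = 178.6831750
  W → negative
Point 5:
  Lat: degrees = first 2 digits = 44, minutes = 47.2928; 44 + 47.2928/60 = 44.7882133
  S → negative
  Lon: degrees = first 3 digits = 120, minutes = 18.9094; 120 + 18.9094/60 = 120.3151567
  W ⇒ negate
Point 6:
  φ: degrees = first 2 digits = 0, minutes = 11.37096; 0 + 11.37096/60 = 0.1895160
  S → negative
  Longitude: split at 3 digits → 103° and 39.55′; 103 + 39.55/60 = 103.6591667
  E ⇒ keep positive

1. 80.312167, 133.506545
2. -52.866597, -145.122762
3. 69.849234, -2.316687
4. 4.729647, -178.683175
5. -44.788213, -120.315157
6. -0.189516, 103.659167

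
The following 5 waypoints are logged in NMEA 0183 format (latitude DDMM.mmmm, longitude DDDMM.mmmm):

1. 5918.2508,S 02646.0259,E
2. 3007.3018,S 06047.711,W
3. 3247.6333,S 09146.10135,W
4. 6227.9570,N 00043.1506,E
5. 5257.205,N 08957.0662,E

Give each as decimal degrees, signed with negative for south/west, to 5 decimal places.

1. -59.30418, 26.76710
2. -30.12170, -60.79518
3. -32.79389, -91.76836
4. 62.46595, 0.71918
5. 52.95342, 89.95110

Point 1:
  Latitude: degrees = first 2 digits = 59, minutes = 18.2508; 59 + 18.2508/60 = 59.304180
  hemisphere S, so the sign is −
  Lon: split at 3 digits → 026° and 46.0259′; 26 + 46.0259/60 = 26.767098
  E ⇒ keep positive
Point 2:
  Latitude: degrees = first 2 digits = 30, minutes = 7.3018; 30 + 7.3018/60 = 30.121697
  hemisphere S, so the sign is −
  Lon: degrees = first 3 digits = 60, minutes = 47.711; 60 + 47.711/60 = 60.795183
  W ⇒ negate
Point 3:
  φ: degrees = first 2 digits = 32, minutes = 47.6333; 32 + 47.6333/60 = 32.793888
  S → negative
  Lon: split at 3 digits → 091° and 46.10135′; 91 + 46.10135/60 = 91.768356
  W → negative
Point 4:
  Latitude: degrees = first 2 digits = 62, minutes = 27.957; 62 + 27.957/60 = 62.465950
  N ⇒ keep positive
  λ: degrees = first 3 digits = 0, minutes = 43.1506; 0 + 43.1506/60 = 0.719177
  E ⇒ keep positive
Point 5:
  Latitude: split at 2 digits → 52° and 57.205′; 52 + 57.205/60 = 52.953417
  N ⇒ keep positive
  Longitude: split at 3 digits → 089° and 57.0662′; 89 + 57.0662/60 = 89.951103
  E ⇒ keep positive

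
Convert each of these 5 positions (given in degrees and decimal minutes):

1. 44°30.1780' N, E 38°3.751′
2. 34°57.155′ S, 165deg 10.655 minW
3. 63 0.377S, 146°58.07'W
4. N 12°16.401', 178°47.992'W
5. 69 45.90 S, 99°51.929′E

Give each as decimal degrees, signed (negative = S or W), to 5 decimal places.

1. 44.50297, 38.06252
2. -34.95258, -165.17758
3. -63.00628, -146.96783
4. 12.27335, -178.79987
5. -69.76500, 99.86548

Point 1:
  Latitude: 44 + 30.178/60 = 44.502967
  N → positive
  Longitude: 3.751′ = 0.062517°; total 38.062517
  E ⇒ keep positive
Point 2:
  Latitude: 57.155′ = 0.952583°; total 34.952583
  hemisphere S, so the sign is −
  λ: 165 + 10.655/60 = 165.177583
  hemisphere W, so the sign is −
Point 3:
  φ: 63 + 0.377/60 = 63.006283
  S → negative
  Longitude: 58.07′ = 0.967833°; total 146.967833
  W → negative
Point 4:
  φ: 12 + 16.401/60 = 12.273350
  N → positive
  λ: 178 + 47.992/60 = 178.799867
  W → negative
Point 5:
  Latitude: 45.9′ = 0.765000°; total 69.765000
  hemisphere S, so the sign is −
  Lon: 51.929′ = 0.865483°; total 99.865483
  E ⇒ keep positive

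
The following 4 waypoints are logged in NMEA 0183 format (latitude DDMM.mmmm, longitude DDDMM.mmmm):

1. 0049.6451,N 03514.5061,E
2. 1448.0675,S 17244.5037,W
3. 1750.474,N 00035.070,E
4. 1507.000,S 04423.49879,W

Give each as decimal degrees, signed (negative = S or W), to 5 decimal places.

1. 0.82742, 35.24177
2. -14.80113, -172.74173
3. 17.84123, 0.58450
4. -15.11667, -44.39165

Point 1:
  φ: degrees = first 2 digits = 0, minutes = 49.6451; 0 + 49.6451/60 = 0.827418
  N → positive
  Longitude: split at 3 digits → 035° and 14.5061′; 35 + 14.5061/60 = 35.241768
  E ⇒ keep positive
Point 2:
  φ: degrees = first 2 digits = 14, minutes = 48.0675; 14 + 48.0675/60 = 14.801125
  S → negative
  Lon: degrees = first 3 digits = 172, minutes = 44.5037; 172 + 44.5037/60 = 172.741728
  W ⇒ negate
Point 3:
  Latitude: split at 2 digits → 17° and 50.474′; 17 + 50.474/60 = 17.841233
  N → positive
  Lon: degrees = first 3 digits = 0, minutes = 35.07; 0 + 35.07/60 = 0.584500
  E ⇒ keep positive
Point 4:
  φ: split at 2 digits → 15° and 7′; 15 + 7/60 = 15.116667
  S → negative
  λ: degrees = first 3 digits = 44, minutes = 23.49879; 44 + 23.49879/60 = 44.391647
  hemisphere W, so the sign is −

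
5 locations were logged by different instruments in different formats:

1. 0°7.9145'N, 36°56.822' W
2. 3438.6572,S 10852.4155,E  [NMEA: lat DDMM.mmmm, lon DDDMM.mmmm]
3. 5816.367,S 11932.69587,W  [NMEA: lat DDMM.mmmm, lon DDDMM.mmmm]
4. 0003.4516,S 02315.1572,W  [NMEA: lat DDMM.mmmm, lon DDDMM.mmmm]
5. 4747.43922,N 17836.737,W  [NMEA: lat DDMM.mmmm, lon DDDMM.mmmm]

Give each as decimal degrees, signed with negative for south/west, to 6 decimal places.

1. 0.131908, -36.947033
2. -34.644287, 108.873592
3. -58.272783, -119.544931
4. -0.057527, -23.252620
5. 47.790654, -178.612283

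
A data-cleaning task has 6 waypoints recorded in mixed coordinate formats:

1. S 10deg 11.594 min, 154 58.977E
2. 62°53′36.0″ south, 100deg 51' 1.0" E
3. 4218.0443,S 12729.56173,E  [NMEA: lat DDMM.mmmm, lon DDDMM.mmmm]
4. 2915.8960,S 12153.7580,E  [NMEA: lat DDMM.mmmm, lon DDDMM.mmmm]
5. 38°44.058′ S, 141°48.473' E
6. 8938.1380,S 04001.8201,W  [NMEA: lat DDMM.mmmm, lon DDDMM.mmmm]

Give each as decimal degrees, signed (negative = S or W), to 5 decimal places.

Point 1:
  Latitude: 10 + 11.594/60 = 10.193233
  S ⇒ negate
  Lon: 154 + 58.977/60 = 154.982950
  E → positive
Point 2:
  φ: 62° + 53/60 + 36/3600 = 62 + 0.883333 + 0.010000 = 62.893333
  S ⇒ negate
  λ: 100 + 51/60 + 1/3600 = 100.850278
  E → positive
Point 3:
  Latitude: degrees = first 2 digits = 42, minutes = 18.0443; 42 + 18.0443/60 = 42.300738
  hemisphere S, so the sign is −
  Lon: split at 3 digits → 127° and 29.56173′; 127 + 29.56173/60 = 127.492696
  E ⇒ keep positive
Point 4:
  φ: split at 2 digits → 29° and 15.896′; 29 + 15.896/60 = 29.264933
  hemisphere S, so the sign is −
  λ: degrees = first 3 digits = 121, minutes = 53.758; 121 + 53.758/60 = 121.895967
  E ⇒ keep positive
Point 5:
  φ: 44.058′ = 0.734300°; total 38.734300
  S ⇒ negate
  Longitude: 141 + 48.473/60 = 141.807883
  E → positive
Point 6:
  φ: degrees = first 2 digits = 89, minutes = 38.138; 89 + 38.138/60 = 89.635633
  hemisphere S, so the sign is −
  λ: split at 3 digits → 040° and 1.8201′; 40 + 1.8201/60 = 40.030335
  W → negative

1. -10.19323, 154.98295
2. -62.89333, 100.85028
3. -42.30074, 127.49270
4. -29.26493, 121.89597
5. -38.73430, 141.80788
6. -89.63563, -40.03034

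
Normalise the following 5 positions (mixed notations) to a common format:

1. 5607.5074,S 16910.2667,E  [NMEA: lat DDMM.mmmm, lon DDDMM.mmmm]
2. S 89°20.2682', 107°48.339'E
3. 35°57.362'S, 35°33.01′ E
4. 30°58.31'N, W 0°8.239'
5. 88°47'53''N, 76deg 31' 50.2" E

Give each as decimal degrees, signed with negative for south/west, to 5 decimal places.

1. -56.12512, 169.17111
2. -89.33780, 107.80565
3. -35.95603, 35.55017
4. 30.97183, -0.13732
5. 88.79806, 76.53061

Point 1:
  Latitude: degrees = first 2 digits = 56, minutes = 7.5074; 56 + 7.5074/60 = 56.125123
  hemisphere S, so the sign is −
  Lon: split at 3 digits → 169° and 10.2667′; 169 + 10.2667/60 = 169.171112
  E → positive
Point 2:
  Lat: 20.2682′ = 0.337803°; total 89.337803
  hemisphere S, so the sign is −
  λ: 107 + 48.339/60 = 107.805650
  E ⇒ keep positive
Point 3:
  Lat: 35 + 57.362/60 = 35.956033
  hemisphere S, so the sign is −
  Longitude: 35 + 33.01/60 = 35.550167
  E ⇒ keep positive
Point 4:
  φ: 30 + 58.31/60 = 30.971833
  N → positive
  Lon: 8.239′ = 0.137317°; total 0.137317
  W ⇒ negate
Point 5:
  φ: 88° + 47/60 + 53/3600 = 88 + 0.783333 + 0.014722 = 88.798056
  N → positive
  Longitude: 76 + 31/60 + 50.2/3600 = 76.530611
  E → positive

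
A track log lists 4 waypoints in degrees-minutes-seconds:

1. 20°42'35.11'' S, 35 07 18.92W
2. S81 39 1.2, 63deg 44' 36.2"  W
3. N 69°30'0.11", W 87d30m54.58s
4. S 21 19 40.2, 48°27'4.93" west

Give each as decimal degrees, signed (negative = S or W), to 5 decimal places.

Point 1:
  Lat: 42′ + 35.11″ = 42.58517′; 20 + 42.58517/60 = 20.709753
  S → negative
  λ: 35 + 7/60 + 18.92/3600 = 35.121922
  hemisphere W, so the sign is −
Point 2:
  φ: 81° + 39/60 + 1.2/3600 = 81 + 0.650000 + 0.000333 = 81.650333
  hemisphere S, so the sign is −
  Lon: 63 + 44/60 + 36.2/3600 = 63.743389
  hemisphere W, so the sign is −
Point 3:
  Latitude: 69° + 30/60 + 0.11/3600 = 69 + 0.500000 + 0.000031 = 69.500031
  N ⇒ keep positive
  Longitude: 87° + 30/60 + 54.58/3600 = 87 + 0.500000 + 0.015161 = 87.515161
  W → negative
Point 4:
  Latitude: 21° + 19/60 + 40.2/3600 = 21 + 0.316667 + 0.011167 = 21.327833
  S → negative
  λ: 27′ + 4.93″ = 27.08217′; 48 + 27.08217/60 = 48.451369
  W ⇒ negate

1. -20.70975, -35.12192
2. -81.65033, -63.74339
3. 69.50003, -87.51516
4. -21.32783, -48.45137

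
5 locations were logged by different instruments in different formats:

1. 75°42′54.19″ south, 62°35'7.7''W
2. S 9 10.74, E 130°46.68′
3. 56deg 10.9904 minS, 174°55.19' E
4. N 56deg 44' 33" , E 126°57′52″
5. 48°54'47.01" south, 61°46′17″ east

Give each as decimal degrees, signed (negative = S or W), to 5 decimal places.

Point 1:
  Latitude: 75 + 42/60 + 54.19/3600 = 75.715053
  hemisphere S, so the sign is −
  λ: 62 + 35/60 + 7.7/3600 = 62.585472
  W ⇒ negate
Point 2:
  Latitude: 9 + 10.74/60 = 9.179000
  S → negative
  Lon: 46.68′ = 0.778000°; total 130.778000
  E ⇒ keep positive
Point 3:
  φ: 10.9904′ = 0.183173°; total 56.183173
  hemisphere S, so the sign is −
  Lon: 174 + 55.19/60 = 174.919833
  E ⇒ keep positive
Point 4:
  Latitude: 56° + 44/60 + 33/3600 = 56 + 0.733333 + 0.009167 = 56.742500
  N ⇒ keep positive
  λ: 57′ + 52″ = 57.86667′; 126 + 57.86667/60 = 126.964444
  E ⇒ keep positive
Point 5:
  Lat: 48 + 54/60 + 47.01/3600 = 48.913058
  S ⇒ negate
  Lon: 46′ + 17″ = 46.28333′; 61 + 46.28333/60 = 61.771389
  E ⇒ keep positive

1. -75.71505, -62.58547
2. -9.17900, 130.77800
3. -56.18317, 174.91983
4. 56.74250, 126.96444
5. -48.91306, 61.77139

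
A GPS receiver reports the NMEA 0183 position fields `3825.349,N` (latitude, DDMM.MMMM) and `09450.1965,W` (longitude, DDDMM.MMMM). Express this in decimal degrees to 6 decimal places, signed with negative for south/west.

38.422483, -94.836608

φ: degrees = first 2 digits = 38, minutes = 25.349; 38 + 25.349/60 = 38.4224833
N ⇒ keep positive
Longitude: degrees = first 3 digits = 94, minutes = 50.1965; 94 + 50.1965/60 = 94.8366083
hemisphere W, so the sign is −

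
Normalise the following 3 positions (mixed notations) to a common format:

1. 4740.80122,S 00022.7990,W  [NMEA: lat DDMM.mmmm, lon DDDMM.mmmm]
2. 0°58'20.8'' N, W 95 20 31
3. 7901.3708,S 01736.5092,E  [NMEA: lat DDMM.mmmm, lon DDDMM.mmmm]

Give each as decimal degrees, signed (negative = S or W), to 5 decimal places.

1. -47.68002, -0.37998
2. 0.97244, -95.34194
3. -79.02285, 17.60849

Point 1:
  φ: degrees = first 2 digits = 47, minutes = 40.80122; 47 + 40.80122/60 = 47.680020
  hemisphere S, so the sign is −
  λ: degrees = first 3 digits = 0, minutes = 22.799; 0 + 22.799/60 = 0.379983
  W ⇒ negate
Point 2:
  Latitude: 58′ + 20.8″ = 58.34667′; 0 + 58.34667/60 = 0.972444
  N ⇒ keep positive
  Lon: 95° + 20/60 + 31/3600 = 95 + 0.333333 + 0.008611 = 95.341944
  W → negative
Point 3:
  Lat: degrees = first 2 digits = 79, minutes = 1.3708; 79 + 1.3708/60 = 79.022847
  S → negative
  Longitude: split at 3 digits → 017° and 36.5092′; 17 + 36.5092/60 = 17.608487
  E → positive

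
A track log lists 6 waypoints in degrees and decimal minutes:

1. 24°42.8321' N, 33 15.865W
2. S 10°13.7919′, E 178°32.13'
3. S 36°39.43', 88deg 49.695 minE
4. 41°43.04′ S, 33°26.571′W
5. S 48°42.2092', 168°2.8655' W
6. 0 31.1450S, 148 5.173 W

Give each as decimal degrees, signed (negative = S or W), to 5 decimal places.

1. 24.71387, -33.26442
2. -10.22987, 178.53550
3. -36.65717, 88.82825
4. -41.71733, -33.44285
5. -48.70349, -168.04776
6. -0.51908, -148.08622

Point 1:
  Latitude: 24 + 42.8321/60 = 24.713868
  N → positive
  Lon: 15.865′ = 0.264417°; total 33.264417
  hemisphere W, so the sign is −
Point 2:
  Latitude: 10 + 13.7919/60 = 10.229865
  S ⇒ negate
  Longitude: 178 + 32.13/60 = 178.535500
  E → positive
Point 3:
  φ: 36 + 39.43/60 = 36.657167
  S ⇒ negate
  Lon: 88 + 49.695/60 = 88.828250
  E ⇒ keep positive
Point 4:
  φ: 43.04′ = 0.717333°; total 41.717333
  S → negative
  λ: 26.571′ = 0.442850°; total 33.442850
  W → negative
Point 5:
  Latitude: 42.2092′ = 0.703487°; total 48.703487
  S → negative
  Lon: 2.8655′ = 0.047758°; total 168.047758
  hemisphere W, so the sign is −
Point 6:
  φ: 0 + 31.145/60 = 0.519083
  S ⇒ negate
  Longitude: 148 + 5.173/60 = 148.086217
  W → negative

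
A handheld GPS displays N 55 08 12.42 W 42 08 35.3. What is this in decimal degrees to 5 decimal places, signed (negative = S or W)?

55.13678, -42.14314

Latitude: 55° + 8/60 + 12.42/3600 = 55 + 0.133333 + 0.003450 = 55.136783
N → positive
Lon: 42° + 8/60 + 35.3/3600 = 42 + 0.133333 + 0.009806 = 42.143139
W → negative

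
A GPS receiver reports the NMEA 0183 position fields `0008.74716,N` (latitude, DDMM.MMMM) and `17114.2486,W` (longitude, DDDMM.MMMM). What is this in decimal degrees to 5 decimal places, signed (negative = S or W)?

φ: degrees = first 2 digits = 0, minutes = 8.74716; 0 + 8.74716/60 = 0.145786
N ⇒ keep positive
Longitude: split at 3 digits → 171° and 14.2486′; 171 + 14.2486/60 = 171.237477
W → negative

0.14579, -171.23748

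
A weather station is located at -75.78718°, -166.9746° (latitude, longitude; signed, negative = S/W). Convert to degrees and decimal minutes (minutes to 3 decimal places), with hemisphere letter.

Latitude is negative → S; |value| = 75.787180
Latitude: minutes = (75.787180 − 75) × 60 = 47.23080
Longitude is negative → W; |value| = 166.974600
Lon: minutes = (166.974600 − 166) × 60 = 58.47600

75° 47.231′ S, 166° 58.476′ W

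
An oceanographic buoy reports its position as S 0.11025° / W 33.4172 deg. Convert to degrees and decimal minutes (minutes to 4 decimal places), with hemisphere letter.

0° 6.6150′ S, 33° 25.0320′ W

Lat: fractional part 0.110250 → 6.615000 minutes
λ: fractional part 0.417200 → 25.032000 minutes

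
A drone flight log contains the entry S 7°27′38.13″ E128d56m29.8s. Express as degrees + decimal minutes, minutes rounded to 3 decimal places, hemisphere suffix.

Latitude: 27 + 38.13/60 = 27.63550′
Longitude: 56 + 29.8/60 = 56.49667′

7° 27.636′ S, 128° 56.497′ E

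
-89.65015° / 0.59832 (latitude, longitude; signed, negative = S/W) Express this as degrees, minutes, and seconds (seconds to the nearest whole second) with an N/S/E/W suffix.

Latitude is negative → S; |value| = 89.650150
φ: whole degrees 89; 39.00900′ → 39′ and 0.54″
Longitude: 0.598320° → 35.89920′; 0.89920 × 60 = 53.95″

89°39′1″ S, 0°35′54″ E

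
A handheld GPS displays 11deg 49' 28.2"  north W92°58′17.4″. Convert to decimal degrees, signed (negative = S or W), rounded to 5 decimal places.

Latitude: 11 + 49/60 + 28.2/3600 = 11.824500
N ⇒ keep positive
Lon: 92 + 58/60 + 17.4/3600 = 92.971500
hemisphere W, so the sign is −

11.82450, -92.97150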